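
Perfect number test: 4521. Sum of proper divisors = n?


Proper divisors of 4521: 1, 3, 11, 33, 137, 411, 1507
Sum = 1 + 3 + 11 + 33 + 137 + 411 + 1507 = 2103

No, 4521 is not perfect (2103 ≠ 4521)


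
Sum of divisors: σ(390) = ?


Divisors of 390: 1, 2, 3, 5, 6, 10, 13, 15, 26, 30, 39, 65, 78, 130, 195, 390
Sum = 1 + 2 + 3 + 5 + 6 + 10 + 13 + 15 + 26 + 30 + 39 + 65 + 78 + 130 + 195 + 390 = 1008

σ(390) = 1008


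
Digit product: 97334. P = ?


9 × 7 × 3 × 3 × 4 = 2268


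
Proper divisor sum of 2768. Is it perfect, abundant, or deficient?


Proper divisors: 1, 2, 4, 8, 16, 173, 346, 692, 1384
Sum = 1 + 2 + 4 + 8 + 16 + 173 + 346 + 692 + 1384 = 2626
2626 < 2768 → deficient

s(2768) = 2626 (deficient)


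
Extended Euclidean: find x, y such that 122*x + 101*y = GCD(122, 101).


Tabular extended Euclidean (each row: r = 122*s + 101*t):
r=122, s=1, t=0
r=101, s=0, t=1
q=1: r=21, s=1, t=-1   [122*(1) + 101*(-1) = 21]
q=4: r=17, s=-4, t=5   [122*(-4) + 101*(5) = 17]
q=1: r=4, s=5, t=-6   [122*(5) + 101*(-6) = 4]
q=4: r=1, s=-24, t=29   [122*(-24) + 101*(29) = 1]
q=4: r=0, s=101, t=-122   [122*(101) + 101*(-122) = 0]
GCD = 1; from the row with r=1: x=-24, y=29
Check: 122*(-24) + 101*(29) = -2928 + 2929 = 1

GCD = 1, x = -24, y = 29


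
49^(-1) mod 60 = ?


Use the extended Euclidean algorithm on (60, 49); each row r = 60*s + 49*t:
r=60, s=1, t=0
r=49, s=0, t=1
q=1: r=11, s=1, t=-1   [60*(1) + 49*(-1) = 11]
q=4: r=5, s=-4, t=5   [60*(-4) + 49*(5) = 5]
q=2: r=1, s=9, t=-11   [60*(9) + 49*(-11) = 1]
q=5: r=0, s=-49, t=60   [60*(-49) + 49*(60) = 0]
GCD = 1 with t = -11, so 49*(-11) ≡ 1 (mod 60)
Inverse = -11 mod 60 = 49
Check: 49 * 49 = 2401 ≡ 1 (mod 60)

49^(-1) ≡ 49 (mod 60)


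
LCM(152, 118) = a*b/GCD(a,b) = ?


GCD(152, 118) = 2
LCM = 152*118/2 = 17936/2 = 8968

LCM = 8968


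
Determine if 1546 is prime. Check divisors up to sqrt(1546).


1546 / 2 = 773 (exact division)
1546 is NOT prime.

No, 1546 is not prime


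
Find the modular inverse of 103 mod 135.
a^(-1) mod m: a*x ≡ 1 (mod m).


Use the extended Euclidean algorithm on (135, 103); each row r = 135*s + 103*t:
r=135, s=1, t=0
r=103, s=0, t=1
q=1: r=32, s=1, t=-1   [135*(1) + 103*(-1) = 32]
q=3: r=7, s=-3, t=4   [135*(-3) + 103*(4) = 7]
q=4: r=4, s=13, t=-17   [135*(13) + 103*(-17) = 4]
q=1: r=3, s=-16, t=21   [135*(-16) + 103*(21) = 3]
q=1: r=1, s=29, t=-38   [135*(29) + 103*(-38) = 1]
q=3: r=0, s=-103, t=135   [135*(-103) + 103*(135) = 0]
GCD = 1 with t = -38, so 103*(-38) ≡ 1 (mod 135)
Inverse = -38 mod 135 = 97
Check: 103 * 97 = 9991 ≡ 1 (mod 135)

103^(-1) ≡ 97 (mod 135)


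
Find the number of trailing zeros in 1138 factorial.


floor(1138/5) = 227
floor(1138/25) = 45
floor(1138/125) = 9
floor(1138/625) = 1
Total = 282

282 trailing zeros


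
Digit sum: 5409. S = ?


5 + 4 + 0 + 9 = 18


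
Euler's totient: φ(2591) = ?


2591 = 2591
Prime factors: 2591
φ(2591) = 2591 × (1-1/2591)
= 2591 × 2590/2591 = 2590

φ(2591) = 2590


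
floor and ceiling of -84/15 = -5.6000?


-84/15 = -5.6000
floor = -6
ceil = -5

floor = -6, ceil = -5


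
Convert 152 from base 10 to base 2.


152 (base 10) = 152 (decimal)
152 (decimal) = 10011000 (base 2)


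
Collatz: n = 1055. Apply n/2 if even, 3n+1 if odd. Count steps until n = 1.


1055 → 3166 → 1583 → 4750 → 2375 → 7126 → 3563 → 10690 → 5345 → 16036 → 8018 → 4009 → 12028 → 6014 → 3007 → 9022 → 4511 → 13534 → 6767 → 20302 → 10151 → 30454 → 15227 → 45682 → 22841 → 68524 → 34262 → 17131 → 51394 → 25697 → 77092 → 38546 → 19273 → 57820 → 28910 → 14455 → 43366 → 21683 → 65050 → 32525 → 97576 → 48788 → 24394 → 12197 → 36592 → 18296 → 9148 → 4574 → 2287 → 6862 → 3431 → 10294 → 5147 → 15442 → 7721 → 23164 → 11582 → 5791 → 17374 → 8687 → 26062 → 13031 → 39094 → 19547 → 58642 → 29321 → 87964 → 43982 → 21991 → 65974 → 32987 → 98962 → 49481 → 148444 → 74222 → 37111 → 111334 → 55667 → 167002 → 83501 → 250504 → 125252 → 62626 → 31313 → 93940 → 46970 → 23485 → 70456 → 35228 → 17614 → 8807 → 26422 → 13211 → 39634 → 19817 → 59452 → 29726 → 14863 → 44590 → 22295 → 66886 → 33443 → 100330 → 50165 → 150496 → 75248 → 37624 → 18812 → 9406 → 4703 → 14110 → 7055 → 21166 → 10583 → 31750 → 15875 → 47626 → 23813 → 71440 → 35720 → 17860 → 8930 → 4465 → 13396 → 6698 → 3349 → 10048 → 5024 → 2512 → 1256 → 628 → 314 → 157 → 472 → 236 → 118 → 59 → 178 → 89 → 268 → 134 → 67 → 202 → 101 → 304 → 152 → 76 → 38 → 19 → 58 → 29 → 88 → 44 → 22 → 11 → 34 → 17 → 52 → 26 → 13 → 40 → 20 → 10 → 5 → 16 → 8 → 4 → 2 → 1
Total steps = 168

168 steps


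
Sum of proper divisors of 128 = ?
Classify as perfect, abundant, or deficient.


Proper divisors: 1, 2, 4, 8, 16, 32, 64
Sum = 1 + 2 + 4 + 8 + 16 + 32 + 64 = 127
127 < 128 → deficient

s(128) = 127 (deficient)


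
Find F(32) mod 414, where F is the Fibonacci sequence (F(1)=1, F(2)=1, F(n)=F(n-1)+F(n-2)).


F(k) mod 414 for k=1..32:
1, 1, 2, 3, 5, 8, 13, 21, 34, 55, 89, 144, 233, 377, 196, 159, 355, 100, 41, 141, 182, 323, 91, 0, 91, 91, 182, 273, 41, 314, 355, 255
F(32) mod 414 = 255


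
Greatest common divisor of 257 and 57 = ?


257 = 4 * 57 + 29
57 = 1 * 29 + 28
29 = 1 * 28 + 1
28 = 28 * 1 + 0
GCD = 1


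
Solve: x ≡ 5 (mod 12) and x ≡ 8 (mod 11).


M = 12*11 = 132
M1 = M/12 = 11, M2 = M/11 = 12
M1^(-1) mod 12 = 11, M2^(-1) mod 11 = 1
x = 5*11*11 + 8*12*1 = 701
701 mod 132 = 41
Check: 41 mod 12 = 5 ✓, 41 mod 11 = 8 ✓

x ≡ 41 (mod 132)


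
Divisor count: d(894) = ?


894 = 2^1 × 3^1 × 149^1
d(894) = (1+1) × (1+1) × (1+1) = 8

8 divisors


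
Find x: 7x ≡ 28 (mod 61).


GCD(7, 61) = 1, unique solution
a^(-1) mod 61 = 35
x = 35 * 28 mod 61 = 4

x ≡ 4 (mod 61)


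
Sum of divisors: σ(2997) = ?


Divisors of 2997: 1, 3, 9, 27, 37, 81, 111, 333, 999, 2997
Sum = 1 + 3 + 9 + 27 + 37 + 81 + 111 + 333 + 999 + 2997 = 4598

σ(2997) = 4598


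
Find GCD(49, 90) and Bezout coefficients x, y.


Tabular extended Euclidean (each row: r = 49*s + 90*t):
r=49, s=1, t=0
r=90, s=0, t=1
q=0: r=49, s=1, t=0   [49*(1) + 90*(0) = 49]
q=1: r=41, s=-1, t=1   [49*(-1) + 90*(1) = 41]
q=1: r=8, s=2, t=-1   [49*(2) + 90*(-1) = 8]
q=5: r=1, s=-11, t=6   [49*(-11) + 90*(6) = 1]
q=8: r=0, s=90, t=-49   [49*(90) + 90*(-49) = 0]
GCD = 1; from the row with r=1: x=-11, y=6
Check: 49*(-11) + 90*(6) = -539 + 540 = 1

GCD = 1, x = -11, y = 6


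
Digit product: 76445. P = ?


7 × 6 × 4 × 4 × 5 = 3360


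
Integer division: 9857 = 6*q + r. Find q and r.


9857 = 6 * 1642 + 5
Check: 9852 + 5 = 9857

q = 1642, r = 5


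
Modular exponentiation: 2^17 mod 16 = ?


2^1 mod 16 = 2
2^2 mod 16 = 4
2^3 mod 16 = 8
2^4 mod 16 = 0
2^5 mod 16 = 0
2^6 mod 16 = 0
2^7 mod 16 = 0
2^8 mod 16 = 0
2^9 mod 16 = 0
2^10 mod 16 = 0
2^11 mod 16 = 0
2^12 mod 16 = 0
2^13 mod 16 = 0
2^14 mod 16 = 0
2^15 mod 16 = 0
2^16 mod 16 = 0
2^17 mod 16 = 0


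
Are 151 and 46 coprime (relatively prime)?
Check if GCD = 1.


Euclidean algorithm:
151 = 3 * 46 + 13
46 = 3 * 13 + 7
13 = 1 * 7 + 6
7 = 1 * 6 + 1
6 = 6 * 1 + 0
GCD(151, 46) = 1

Yes, coprime (GCD = 1)


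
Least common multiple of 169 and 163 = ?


GCD(169, 163) = 1
LCM = 169*163/1 = 27547/1 = 27547

LCM = 27547


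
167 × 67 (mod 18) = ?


167 × 67 = 11189
11189 mod 18 = 11


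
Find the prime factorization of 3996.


3996 / 2 = 1998
1998 / 2 = 999
999 / 3 = 333
333 / 3 = 111
111 / 3 = 37
37 / 37 = 1
3996 = 2^2 × 3^3 × 37


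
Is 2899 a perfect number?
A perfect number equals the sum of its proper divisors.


Proper divisors of 2899: 1, 13, 223
Sum = 1 + 13 + 223 = 237

No, 2899 is not perfect (237 ≠ 2899)


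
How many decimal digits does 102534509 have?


102534509 has 9 digits in base 10
floor(log10(102534509)) + 1 = floor(8.0109) + 1 = 9

9 digits (base 10)


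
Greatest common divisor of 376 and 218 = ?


376 = 1 * 218 + 158
218 = 1 * 158 + 60
158 = 2 * 60 + 38
60 = 1 * 38 + 22
38 = 1 * 22 + 16
22 = 1 * 16 + 6
16 = 2 * 6 + 4
6 = 1 * 4 + 2
4 = 2 * 2 + 0
GCD = 2


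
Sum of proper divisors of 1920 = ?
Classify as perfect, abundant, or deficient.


Proper divisors: 1, 2, 3, 4, 5, 6, 8, 10, 12, 15, 16, 20, 24, 30, 32, 40, 48, 60, 64, 80, 96, 120, 128, 160, 192, 240, 320, 384, 480, 640, 960
Sum = 1 + 2 + 3 + 4 + 5 + 6 + 8 + 10 + 12 + 15 + 16 + 20 + 24 + 30 + 32 + 40 + 48 + 60 + 64 + 80 + 96 + 120 + 128 + 160 + 192 + 240 + 320 + 384 + 480 + 640 + 960 = 4200
4200 > 1920 → abundant

s(1920) = 4200 (abundant)


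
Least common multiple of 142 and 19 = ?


GCD(142, 19) = 1
LCM = 142*19/1 = 2698/1 = 2698

LCM = 2698


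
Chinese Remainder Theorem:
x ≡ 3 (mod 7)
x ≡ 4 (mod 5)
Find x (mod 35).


M = 7*5 = 35
M1 = M/7 = 5, M2 = M/5 = 7
M1^(-1) mod 7 = 3, M2^(-1) mod 5 = 3
x = 3*5*3 + 4*7*3 = 129
129 mod 35 = 24
Check: 24 mod 7 = 3 ✓, 24 mod 5 = 4 ✓

x ≡ 24 (mod 35)


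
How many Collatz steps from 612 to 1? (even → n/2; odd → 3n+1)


612 → 306 → 153 → 460 → 230 → 115 → 346 → 173 → 520 → 260 → 130 → 65 → 196 → 98 → 49 → 148 → 74 → 37 → 112 → 56 → 28 → 14 → 7 → 22 → 11 → 34 → 17 → 52 → 26 → 13 → 40 → 20 → 10 → 5 → 16 → 8 → 4 → 2 → 1
Total steps = 38

38 steps


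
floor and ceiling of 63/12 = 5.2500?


63/12 = 5.2500
floor = 5
ceil = 6

floor = 5, ceil = 6


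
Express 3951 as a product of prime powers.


3951 / 3 = 1317
1317 / 3 = 439
439 / 439 = 1
3951 = 3^2 × 439


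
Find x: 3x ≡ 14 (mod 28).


GCD(3, 28) = 1, unique solution
a^(-1) mod 28 = 19
x = 19 * 14 mod 28 = 14

x ≡ 14 (mod 28)


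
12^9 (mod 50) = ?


12^1 mod 50 = 12
12^2 mod 50 = 44
12^3 mod 50 = 28
12^4 mod 50 = 36
12^5 mod 50 = 32
12^6 mod 50 = 34
12^7 mod 50 = 8
12^8 mod 50 = 46
12^9 mod 50 = 2


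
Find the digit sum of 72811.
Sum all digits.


7 + 2 + 8 + 1 + 1 = 19


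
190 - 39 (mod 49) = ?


190 - 39 = 151
151 mod 49 = 4


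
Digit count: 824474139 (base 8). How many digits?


824474139 in base 8 = 6111075033
Number of digits = 10

10 digits (base 8)


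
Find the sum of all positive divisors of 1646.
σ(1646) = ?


Divisors of 1646: 1, 2, 823, 1646
Sum = 1 + 2 + 823 + 1646 = 2472

σ(1646) = 2472


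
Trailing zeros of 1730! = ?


floor(1730/5) = 346
floor(1730/25) = 69
floor(1730/125) = 13
floor(1730/625) = 2
Total = 430

430 trailing zeros


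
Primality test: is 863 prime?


Check divisors up to sqrt(863) = 29.3769
No divisors found.
863 is prime.

Yes, 863 is prime


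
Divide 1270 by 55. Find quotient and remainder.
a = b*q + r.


1270 = 55 * 23 + 5
Check: 1265 + 5 = 1270

q = 23, r = 5


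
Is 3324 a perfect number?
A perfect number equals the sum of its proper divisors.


Proper divisors of 3324: 1, 2, 3, 4, 6, 12, 277, 554, 831, 1108, 1662
Sum = 1 + 2 + 3 + 4 + 6 + 12 + 277 + 554 + 831 + 1108 + 1662 = 4460

No, 3324 is not perfect (4460 ≠ 3324)


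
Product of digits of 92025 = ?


9 × 2 × 0 × 2 × 5 = 0


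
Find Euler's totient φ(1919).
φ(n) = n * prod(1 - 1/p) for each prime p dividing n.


1919 = 19 × 101
Prime factors: 19, 101
φ(1919) = 1919 × (1-1/19) × (1-1/101)
= 1919 × 18/19 × 100/101 = 1800

φ(1919) = 1800


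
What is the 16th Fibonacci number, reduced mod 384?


F(k) mod 384 for k=1..16:
1, 1, 2, 3, 5, 8, 13, 21, 34, 55, 89, 144, 233, 377, 226, 219
F(16) mod 384 = 219


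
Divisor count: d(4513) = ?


4513 = 4513^1
d(4513) = (1+1) = 2

2 divisors


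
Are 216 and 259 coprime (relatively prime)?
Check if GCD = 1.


Euclidean algorithm:
259 = 1 * 216 + 43
216 = 5 * 43 + 1
43 = 43 * 1 + 0
GCD(216, 259) = 1

Yes, coprime (GCD = 1)


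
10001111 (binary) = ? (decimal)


10001111 (base 2) = 143 (decimal)
143 (decimal) = 143 (base 10)


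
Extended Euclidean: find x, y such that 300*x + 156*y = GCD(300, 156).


Tabular extended Euclidean (each row: r = 300*s + 156*t):
r=300, s=1, t=0
r=156, s=0, t=1
q=1: r=144, s=1, t=-1   [300*(1) + 156*(-1) = 144]
q=1: r=12, s=-1, t=2   [300*(-1) + 156*(2) = 12]
q=12: r=0, s=13, t=-25   [300*(13) + 156*(-25) = 0]
GCD = 12; from the row with r=12: x=-1, y=2
Check: 300*(-1) + 156*(2) = -300 + 312 = 12

GCD = 12, x = -1, y = 2


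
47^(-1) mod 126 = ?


Use the extended Euclidean algorithm on (126, 47); each row r = 126*s + 47*t:
r=126, s=1, t=0
r=47, s=0, t=1
q=2: r=32, s=1, t=-2   [126*(1) + 47*(-2) = 32]
q=1: r=15, s=-1, t=3   [126*(-1) + 47*(3) = 15]
q=2: r=2, s=3, t=-8   [126*(3) + 47*(-8) = 2]
q=7: r=1, s=-22, t=59   [126*(-22) + 47*(59) = 1]
q=2: r=0, s=47, t=-126   [126*(47) + 47*(-126) = 0]
GCD = 1 with t = 59, so 47*(59) ≡ 1 (mod 126)
Inverse = 59 mod 126 = 59
Check: 47 * 59 = 2773 ≡ 1 (mod 126)

47^(-1) ≡ 59 (mod 126)


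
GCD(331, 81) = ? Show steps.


331 = 4 * 81 + 7
81 = 11 * 7 + 4
7 = 1 * 4 + 3
4 = 1 * 3 + 1
3 = 3 * 1 + 0
GCD = 1


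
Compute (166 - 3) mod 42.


166 - 3 = 163
163 mod 42 = 37


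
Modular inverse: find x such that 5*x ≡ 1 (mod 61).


Use the extended Euclidean algorithm on (61, 5); each row r = 61*s + 5*t:
r=61, s=1, t=0
r=5, s=0, t=1
q=12: r=1, s=1, t=-12   [61*(1) + 5*(-12) = 1]
q=5: r=0, s=-5, t=61   [61*(-5) + 5*(61) = 0]
GCD = 1 with t = -12, so 5*(-12) ≡ 1 (mod 61)
Inverse = -12 mod 61 = 49
Check: 5 * 49 = 245 ≡ 1 (mod 61)

5^(-1) ≡ 49 (mod 61)


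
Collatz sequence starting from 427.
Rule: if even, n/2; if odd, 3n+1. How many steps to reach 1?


427 → 1282 → 641 → 1924 → 962 → 481 → 1444 → 722 → 361 → 1084 → 542 → 271 → 814 → 407 → 1222 → 611 → 1834 → 917 → 2752 → 1376 → 688 → 344 → 172 → 86 → 43 → 130 → 65 → 196 → 98 → 49 → 148 → 74 → 37 → 112 → 56 → 28 → 14 → 7 → 22 → 11 → 34 → 17 → 52 → 26 → 13 → 40 → 20 → 10 → 5 → 16 → 8 → 4 → 2 → 1
Total steps = 53

53 steps


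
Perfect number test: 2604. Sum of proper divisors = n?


Proper divisors of 2604: 1, 2, 3, 4, 6, 7, 12, 14, 21, 28, 31, 42, 62, 84, 93, 124, 186, 217, 372, 434, 651, 868, 1302
Sum = 1 + 2 + 3 + 4 + 6 + 7 + 12 + 14 + 21 + 28 + 31 + 42 + 62 + 84 + 93 + 124 + 186 + 217 + 372 + 434 + 651 + 868 + 1302 = 4564

No, 2604 is not perfect (4564 ≠ 2604)


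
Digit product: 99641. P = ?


9 × 9 × 6 × 4 × 1 = 1944


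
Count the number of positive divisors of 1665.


1665 = 3^2 × 5^1 × 37^1
d(1665) = (2+1) × (1+1) × (1+1) = 12

12 divisors


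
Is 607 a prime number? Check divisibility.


Check divisors up to sqrt(607) = 24.6374
No divisors found.
607 is prime.

Yes, 607 is prime


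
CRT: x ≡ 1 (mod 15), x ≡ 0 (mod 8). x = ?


M = 15*8 = 120
M1 = M/15 = 8, M2 = M/8 = 15
M1^(-1) mod 15 = 2, M2^(-1) mod 8 = 7
x = 1*8*2 + 0*15*7 = 16
16 mod 120 = 16
Check: 16 mod 15 = 1 ✓, 16 mod 8 = 0 ✓

x ≡ 16 (mod 120)


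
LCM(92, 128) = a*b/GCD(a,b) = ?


GCD(92, 128) = 4
LCM = 92*128/4 = 11776/4 = 2944

LCM = 2944


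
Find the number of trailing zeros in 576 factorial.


floor(576/5) = 115
floor(576/25) = 23
floor(576/125) = 4
Total = 142

142 trailing zeros


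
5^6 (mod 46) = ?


5^1 mod 46 = 5
5^2 mod 46 = 25
5^3 mod 46 = 33
5^4 mod 46 = 27
5^5 mod 46 = 43
5^6 mod 46 = 31


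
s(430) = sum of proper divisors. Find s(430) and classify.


Proper divisors: 1, 2, 5, 10, 43, 86, 215
Sum = 1 + 2 + 5 + 10 + 43 + 86 + 215 = 362
362 < 430 → deficient

s(430) = 362 (deficient)


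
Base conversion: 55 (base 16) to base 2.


55 (base 16) = 85 (decimal)
85 (decimal) = 1010101 (base 2)


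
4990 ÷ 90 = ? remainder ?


4990 = 90 * 55 + 40
Check: 4950 + 40 = 4990

q = 55, r = 40


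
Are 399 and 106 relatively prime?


Euclidean algorithm:
399 = 3 * 106 + 81
106 = 1 * 81 + 25
81 = 3 * 25 + 6
25 = 4 * 6 + 1
6 = 6 * 1 + 0
GCD(399, 106) = 1

Yes, coprime (GCD = 1)


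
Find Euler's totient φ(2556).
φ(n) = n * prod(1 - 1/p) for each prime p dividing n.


2556 = 2^2 × 3^2 × 71
Prime factors: 2, 3, 71
φ(2556) = 2556 × (1-1/2) × (1-1/3) × (1-1/71)
= 2556 × 1/2 × 2/3 × 70/71 = 840

φ(2556) = 840


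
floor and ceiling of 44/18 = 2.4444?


44/18 = 2.4444
floor = 2
ceil = 3

floor = 2, ceil = 3


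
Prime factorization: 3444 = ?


3444 / 2 = 1722
1722 / 2 = 861
861 / 3 = 287
287 / 7 = 41
41 / 41 = 1
3444 = 2^2 × 3 × 7 × 41


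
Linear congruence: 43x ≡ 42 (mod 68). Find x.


GCD(43, 68) = 1, unique solution
a^(-1) mod 68 = 19
x = 19 * 42 mod 68 = 50

x ≡ 50 (mod 68)


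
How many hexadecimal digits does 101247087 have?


101247087 in base 16 = 608E86F
Number of digits = 7

7 digits (base 16)


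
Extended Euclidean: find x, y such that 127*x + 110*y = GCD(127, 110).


Tabular extended Euclidean (each row: r = 127*s + 110*t):
r=127, s=1, t=0
r=110, s=0, t=1
q=1: r=17, s=1, t=-1   [127*(1) + 110*(-1) = 17]
q=6: r=8, s=-6, t=7   [127*(-6) + 110*(7) = 8]
q=2: r=1, s=13, t=-15   [127*(13) + 110*(-15) = 1]
q=8: r=0, s=-110, t=127   [127*(-110) + 110*(127) = 0]
GCD = 1; from the row with r=1: x=13, y=-15
Check: 127*(13) + 110*(-15) = 1651 - 1650 = 1

GCD = 1, x = 13, y = -15


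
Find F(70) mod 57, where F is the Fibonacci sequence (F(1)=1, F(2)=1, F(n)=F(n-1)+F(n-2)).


F(k) mod 57 for k=1..70:
1, 1, 2, 3, 5, 8, 13, 21, 34, 55, 32, 30, 5, 35, 40, 18, 1, 19, 20, 39, 2, 41, 43, 27, 13, 40, 53, 36, 32, 11, 43, 54, 40, 37, 20, 0, 20, 20, 40, 3, 43, 46, 32, 21, 53, 17, 13, 30, 43, 16, 2, 18, 20, 38, 1, 39, 40, 22, 5, 27, 32, 2, 34, 36, 13, 49, 5, 54, 2, 56
F(70) mod 57 = 56


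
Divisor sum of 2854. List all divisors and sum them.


Divisors of 2854: 1, 2, 1427, 2854
Sum = 1 + 2 + 1427 + 2854 = 4284

σ(2854) = 4284


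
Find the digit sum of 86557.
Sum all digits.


8 + 6 + 5 + 5 + 7 = 31


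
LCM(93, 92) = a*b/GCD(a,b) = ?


GCD(93, 92) = 1
LCM = 93*92/1 = 8556/1 = 8556

LCM = 8556


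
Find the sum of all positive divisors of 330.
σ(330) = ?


Divisors of 330: 1, 2, 3, 5, 6, 10, 11, 15, 22, 30, 33, 55, 66, 110, 165, 330
Sum = 1 + 2 + 3 + 5 + 6 + 10 + 11 + 15 + 22 + 30 + 33 + 55 + 66 + 110 + 165 + 330 = 864

σ(330) = 864


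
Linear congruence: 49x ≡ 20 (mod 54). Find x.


GCD(49, 54) = 1, unique solution
a^(-1) mod 54 = 43
x = 43 * 20 mod 54 = 50

x ≡ 50 (mod 54)


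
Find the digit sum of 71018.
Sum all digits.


7 + 1 + 0 + 1 + 8 = 17


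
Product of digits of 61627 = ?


6 × 1 × 6 × 2 × 7 = 504


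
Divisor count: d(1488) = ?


1488 = 2^4 × 3^1 × 31^1
d(1488) = (4+1) × (1+1) × (1+1) = 20

20 divisors


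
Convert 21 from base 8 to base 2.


21 (base 8) = 17 (decimal)
17 (decimal) = 10001 (base 2)


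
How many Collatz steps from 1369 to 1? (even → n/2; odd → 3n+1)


1369 → 4108 → 2054 → 1027 → 3082 → 1541 → 4624 → 2312 → 1156 → 578 → 289 → 868 → 434 → 217 → 652 → 326 → 163 → 490 → 245 → 736 → 368 → 184 → 92 → 46 → 23 → 70 → 35 → 106 → 53 → 160 → 80 → 40 → 20 → 10 → 5 → 16 → 8 → 4 → 2 → 1
Total steps = 39

39 steps


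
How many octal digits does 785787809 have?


785787809 in base 8 = 5665425641
Number of digits = 10

10 digits (base 8)


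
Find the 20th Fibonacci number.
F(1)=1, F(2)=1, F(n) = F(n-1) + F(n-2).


Sequence: 1, 1, 2, 3, 5, 8, 13, 21, 34, 55, 89, 144, 233, 377, 610, 987, 1597, 2584, 4181, 6765
F(20) = 6765


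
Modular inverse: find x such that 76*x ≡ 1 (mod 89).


Use the extended Euclidean algorithm on (89, 76); each row r = 89*s + 76*t:
r=89, s=1, t=0
r=76, s=0, t=1
q=1: r=13, s=1, t=-1   [89*(1) + 76*(-1) = 13]
q=5: r=11, s=-5, t=6   [89*(-5) + 76*(6) = 11]
q=1: r=2, s=6, t=-7   [89*(6) + 76*(-7) = 2]
q=5: r=1, s=-35, t=41   [89*(-35) + 76*(41) = 1]
q=2: r=0, s=76, t=-89   [89*(76) + 76*(-89) = 0]
GCD = 1 with t = 41, so 76*(41) ≡ 1 (mod 89)
Inverse = 41 mod 89 = 41
Check: 76 * 41 = 3116 ≡ 1 (mod 89)

76^(-1) ≡ 41 (mod 89)


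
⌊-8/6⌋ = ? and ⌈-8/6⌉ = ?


-8/6 = -1.3333
floor = -2
ceil = -1

floor = -2, ceil = -1


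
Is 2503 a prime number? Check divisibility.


Check divisors up to sqrt(2503) = 50.0300
No divisors found.
2503 is prime.

Yes, 2503 is prime


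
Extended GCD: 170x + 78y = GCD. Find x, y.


Tabular extended Euclidean (each row: r = 170*s + 78*t):
r=170, s=1, t=0
r=78, s=0, t=1
q=2: r=14, s=1, t=-2   [170*(1) + 78*(-2) = 14]
q=5: r=8, s=-5, t=11   [170*(-5) + 78*(11) = 8]
q=1: r=6, s=6, t=-13   [170*(6) + 78*(-13) = 6]
q=1: r=2, s=-11, t=24   [170*(-11) + 78*(24) = 2]
q=3: r=0, s=39, t=-85   [170*(39) + 78*(-85) = 0]
GCD = 2; from the row with r=2: x=-11, y=24
Check: 170*(-11) + 78*(24) = -1870 + 1872 = 2

GCD = 2, x = -11, y = 24


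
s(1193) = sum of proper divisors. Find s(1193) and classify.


Proper divisors: 1
Sum = 1 = 1
1 < 1193 → deficient

s(1193) = 1 (deficient)


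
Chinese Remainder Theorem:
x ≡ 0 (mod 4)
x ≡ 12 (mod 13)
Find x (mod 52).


M = 4*13 = 52
M1 = M/4 = 13, M2 = M/13 = 4
M1^(-1) mod 4 = 1, M2^(-1) mod 13 = 10
x = 0*13*1 + 12*4*10 = 480
480 mod 52 = 12
Check: 12 mod 4 = 0 ✓, 12 mod 13 = 12 ✓

x ≡ 12 (mod 52)


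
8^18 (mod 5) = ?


8^1 mod 5 = 3
8^2 mod 5 = 4
8^3 mod 5 = 2
8^4 mod 5 = 1
8^5 mod 5 = 3
8^6 mod 5 = 4
8^7 mod 5 = 2
8^8 mod 5 = 1
8^9 mod 5 = 3
8^10 mod 5 = 4
8^11 mod 5 = 2
8^12 mod 5 = 1
8^13 mod 5 = 3
8^14 mod 5 = 4
8^15 mod 5 = 2
8^16 mod 5 = 1
8^17 mod 5 = 3
8^18 mod 5 = 4


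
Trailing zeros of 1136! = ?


floor(1136/5) = 227
floor(1136/25) = 45
floor(1136/125) = 9
floor(1136/625) = 1
Total = 282

282 trailing zeros


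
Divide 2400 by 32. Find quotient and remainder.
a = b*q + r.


2400 = 32 * 75 + 0
Check: 2400 + 0 = 2400

q = 75, r = 0


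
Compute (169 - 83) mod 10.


169 - 83 = 86
86 mod 10 = 6


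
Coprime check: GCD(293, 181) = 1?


Euclidean algorithm:
293 = 1 * 181 + 112
181 = 1 * 112 + 69
112 = 1 * 69 + 43
69 = 1 * 43 + 26
43 = 1 * 26 + 17
26 = 1 * 17 + 9
17 = 1 * 9 + 8
9 = 1 * 8 + 1
8 = 8 * 1 + 0
GCD(293, 181) = 1

Yes, coprime (GCD = 1)


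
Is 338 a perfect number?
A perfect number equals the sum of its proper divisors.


Proper divisors of 338: 1, 2, 13, 26, 169
Sum = 1 + 2 + 13 + 26 + 169 = 211

No, 338 is not perfect (211 ≠ 338)


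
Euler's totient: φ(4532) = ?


4532 = 2^2 × 11 × 103
Prime factors: 2, 11, 103
φ(4532) = 4532 × (1-1/2) × (1-1/11) × (1-1/103)
= 4532 × 1/2 × 10/11 × 102/103 = 2040

φ(4532) = 2040


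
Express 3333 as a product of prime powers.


3333 / 3 = 1111
1111 / 11 = 101
101 / 101 = 1
3333 = 3 × 11 × 101


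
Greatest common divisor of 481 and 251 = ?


481 = 1 * 251 + 230
251 = 1 * 230 + 21
230 = 10 * 21 + 20
21 = 1 * 20 + 1
20 = 20 * 1 + 0
GCD = 1


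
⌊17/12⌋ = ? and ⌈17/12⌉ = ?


17/12 = 1.4167
floor = 1
ceil = 2

floor = 1, ceil = 2


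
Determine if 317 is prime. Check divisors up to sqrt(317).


Check divisors up to sqrt(317) = 17.8045
No divisors found.
317 is prime.

Yes, 317 is prime


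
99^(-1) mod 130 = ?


Use the extended Euclidean algorithm on (130, 99); each row r = 130*s + 99*t:
r=130, s=1, t=0
r=99, s=0, t=1
q=1: r=31, s=1, t=-1   [130*(1) + 99*(-1) = 31]
q=3: r=6, s=-3, t=4   [130*(-3) + 99*(4) = 6]
q=5: r=1, s=16, t=-21   [130*(16) + 99*(-21) = 1]
q=6: r=0, s=-99, t=130   [130*(-99) + 99*(130) = 0]
GCD = 1 with t = -21, so 99*(-21) ≡ 1 (mod 130)
Inverse = -21 mod 130 = 109
Check: 99 * 109 = 10791 ≡ 1 (mod 130)

99^(-1) ≡ 109 (mod 130)


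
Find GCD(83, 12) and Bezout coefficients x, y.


Tabular extended Euclidean (each row: r = 83*s + 12*t):
r=83, s=1, t=0
r=12, s=0, t=1
q=6: r=11, s=1, t=-6   [83*(1) + 12*(-6) = 11]
q=1: r=1, s=-1, t=7   [83*(-1) + 12*(7) = 1]
q=11: r=0, s=12, t=-83   [83*(12) + 12*(-83) = 0]
GCD = 1; from the row with r=1: x=-1, y=7
Check: 83*(-1) + 12*(7) = -83 + 84 = 1

GCD = 1, x = -1, y = 7


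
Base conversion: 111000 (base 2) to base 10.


111000 (base 2) = 56 (decimal)
56 (decimal) = 56 (base 10)


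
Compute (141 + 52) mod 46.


141 + 52 = 193
193 mod 46 = 9


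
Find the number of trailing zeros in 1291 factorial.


floor(1291/5) = 258
floor(1291/25) = 51
floor(1291/125) = 10
floor(1291/625) = 2
Total = 321

321 trailing zeros


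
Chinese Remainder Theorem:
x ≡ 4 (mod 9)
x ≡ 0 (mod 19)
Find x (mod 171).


M = 9*19 = 171
M1 = M/9 = 19, M2 = M/19 = 9
M1^(-1) mod 9 = 1, M2^(-1) mod 19 = 17
x = 4*19*1 + 0*9*17 = 76
76 mod 171 = 76
Check: 76 mod 9 = 4 ✓, 76 mod 19 = 0 ✓

x ≡ 76 (mod 171)


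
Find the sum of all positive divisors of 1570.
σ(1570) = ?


Divisors of 1570: 1, 2, 5, 10, 157, 314, 785, 1570
Sum = 1 + 2 + 5 + 10 + 157 + 314 + 785 + 1570 = 2844

σ(1570) = 2844


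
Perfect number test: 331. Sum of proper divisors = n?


Proper divisors of 331: 1
Sum = 1 = 1

No, 331 is not perfect (1 ≠ 331)


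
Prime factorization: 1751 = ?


1751 / 17 = 103
103 / 103 = 1
1751 = 17 × 103


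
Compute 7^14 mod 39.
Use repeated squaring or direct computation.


7^1 mod 39 = 7
7^2 mod 39 = 10
7^3 mod 39 = 31
7^4 mod 39 = 22
7^5 mod 39 = 37
7^6 mod 39 = 25
7^7 mod 39 = 19
7^8 mod 39 = 16
7^9 mod 39 = 34
7^10 mod 39 = 4
7^11 mod 39 = 28
7^12 mod 39 = 1
7^13 mod 39 = 7
7^14 mod 39 = 10


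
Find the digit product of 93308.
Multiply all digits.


9 × 3 × 3 × 0 × 8 = 0


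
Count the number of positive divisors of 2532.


2532 = 2^2 × 3^1 × 211^1
d(2532) = (2+1) × (1+1) × (1+1) = 12

12 divisors


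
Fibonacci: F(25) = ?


Sequence: 1, 1, 2, 3, 5, 8, 13, 21, 34, 55, 89, 144, 233, 377, 610, 987, 1597, 2584, 4181, 6765, 10946, 17711, 28657, 46368, 75025
F(25) = 75025


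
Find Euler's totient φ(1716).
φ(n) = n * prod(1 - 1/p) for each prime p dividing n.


1716 = 2^2 × 3 × 11 × 13
Prime factors: 2, 3, 11, 13
φ(1716) = 1716 × (1-1/2) × (1-1/3) × (1-1/11) × (1-1/13)
= 1716 × 1/2 × 2/3 × 10/11 × 12/13 = 480

φ(1716) = 480


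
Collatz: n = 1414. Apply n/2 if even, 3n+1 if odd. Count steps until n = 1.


1414 → 707 → 2122 → 1061 → 3184 → 1592 → 796 → 398 → 199 → 598 → 299 → 898 → 449 → 1348 → 674 → 337 → 1012 → 506 → 253 → 760 → 380 → 190 → 95 → 286 → 143 → 430 → 215 → 646 → 323 → 970 → 485 → 1456 → 728 → 364 → 182 → 91 → 274 → 137 → 412 → 206 → 103 → 310 → 155 → 466 → 233 → 700 → 350 → 175 → 526 → 263 → 790 → 395 → 1186 → 593 → 1780 → 890 → 445 → 1336 → 668 → 334 → 167 → 502 → 251 → 754 → 377 → 1132 → 566 → 283 → 850 → 425 → 1276 → 638 → 319 → 958 → 479 → 1438 → 719 → 2158 → 1079 → 3238 → 1619 → 4858 → 2429 → 7288 → 3644 → 1822 → 911 → 2734 → 1367 → 4102 → 2051 → 6154 → 3077 → 9232 → 4616 → 2308 → 1154 → 577 → 1732 → 866 → 433 → 1300 → 650 → 325 → 976 → 488 → 244 → 122 → 61 → 184 → 92 → 46 → 23 → 70 → 35 → 106 → 53 → 160 → 80 → 40 → 20 → 10 → 5 → 16 → 8 → 4 → 2 → 1
Total steps = 127

127 steps


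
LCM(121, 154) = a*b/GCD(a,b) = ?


GCD(121, 154) = 11
LCM = 121*154/11 = 18634/11 = 1694

LCM = 1694


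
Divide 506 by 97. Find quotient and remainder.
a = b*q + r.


506 = 97 * 5 + 21
Check: 485 + 21 = 506

q = 5, r = 21


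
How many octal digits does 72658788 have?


72658788 in base 8 = 425127544
Number of digits = 9

9 digits (base 8)


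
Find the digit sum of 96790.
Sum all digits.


9 + 6 + 7 + 9 + 0 = 31


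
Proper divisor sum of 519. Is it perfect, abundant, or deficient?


Proper divisors: 1, 3, 173
Sum = 1 + 3 + 173 = 177
177 < 519 → deficient

s(519) = 177 (deficient)


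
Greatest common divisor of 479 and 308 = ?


479 = 1 * 308 + 171
308 = 1 * 171 + 137
171 = 1 * 137 + 34
137 = 4 * 34 + 1
34 = 34 * 1 + 0
GCD = 1


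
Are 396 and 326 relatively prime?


Euclidean algorithm:
396 = 1 * 326 + 70
326 = 4 * 70 + 46
70 = 1 * 46 + 24
46 = 1 * 24 + 22
24 = 1 * 22 + 2
22 = 11 * 2 + 0
GCD(396, 326) = 2

No, not coprime (GCD = 2)


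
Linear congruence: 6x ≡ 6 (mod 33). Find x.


GCD(6, 33) = 3 divides 6
Divide: 2x ≡ 2 (mod 11)
x ≡ 1 (mod 11)


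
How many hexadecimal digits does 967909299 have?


967909299 in base 16 = 39B11FB3
Number of digits = 8

8 digits (base 16)


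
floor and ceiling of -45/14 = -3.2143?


-45/14 = -3.2143
floor = -4
ceil = -3

floor = -4, ceil = -3


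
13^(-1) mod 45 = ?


Use the extended Euclidean algorithm on (45, 13); each row r = 45*s + 13*t:
r=45, s=1, t=0
r=13, s=0, t=1
q=3: r=6, s=1, t=-3   [45*(1) + 13*(-3) = 6]
q=2: r=1, s=-2, t=7   [45*(-2) + 13*(7) = 1]
q=6: r=0, s=13, t=-45   [45*(13) + 13*(-45) = 0]
GCD = 1 with t = 7, so 13*(7) ≡ 1 (mod 45)
Inverse = 7 mod 45 = 7
Check: 13 * 7 = 91 ≡ 1 (mod 45)

13^(-1) ≡ 7 (mod 45)


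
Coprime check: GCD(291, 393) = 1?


Euclidean algorithm:
393 = 1 * 291 + 102
291 = 2 * 102 + 87
102 = 1 * 87 + 15
87 = 5 * 15 + 12
15 = 1 * 12 + 3
12 = 4 * 3 + 0
GCD(291, 393) = 3

No, not coprime (GCD = 3)


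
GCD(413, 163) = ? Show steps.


413 = 2 * 163 + 87
163 = 1 * 87 + 76
87 = 1 * 76 + 11
76 = 6 * 11 + 10
11 = 1 * 10 + 1
10 = 10 * 1 + 0
GCD = 1


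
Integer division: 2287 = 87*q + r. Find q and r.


2287 = 87 * 26 + 25
Check: 2262 + 25 = 2287

q = 26, r = 25


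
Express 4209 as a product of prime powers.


4209 / 3 = 1403
1403 / 23 = 61
61 / 61 = 1
4209 = 3 × 23 × 61


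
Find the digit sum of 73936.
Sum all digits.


7 + 3 + 9 + 3 + 6 = 28


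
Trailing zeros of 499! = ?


floor(499/5) = 99
floor(499/25) = 19
floor(499/125) = 3
Total = 121

121 trailing zeros


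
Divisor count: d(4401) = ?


4401 = 3^3 × 163^1
d(4401) = (3+1) × (1+1) = 8

8 divisors


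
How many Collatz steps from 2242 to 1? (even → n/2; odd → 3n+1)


2242 → 1121 → 3364 → 1682 → 841 → 2524 → 1262 → 631 → 1894 → 947 → 2842 → 1421 → 4264 → 2132 → 1066 → 533 → 1600 → 800 → 400 → 200 → 100 → 50 → 25 → 76 → 38 → 19 → 58 → 29 → 88 → 44 → 22 → 11 → 34 → 17 → 52 → 26 → 13 → 40 → 20 → 10 → 5 → 16 → 8 → 4 → 2 → 1
Total steps = 45

45 steps


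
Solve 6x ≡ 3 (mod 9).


GCD(6, 9) = 3 divides 3
Divide: 2x ≡ 1 (mod 3)
x ≡ 2 (mod 3)


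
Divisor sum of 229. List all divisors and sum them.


Divisors of 229: 1, 229
Sum = 1 + 229 = 230

σ(229) = 230


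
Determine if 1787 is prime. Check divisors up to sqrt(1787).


Check divisors up to sqrt(1787) = 42.2729
No divisors found.
1787 is prime.

Yes, 1787 is prime


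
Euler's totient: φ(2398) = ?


2398 = 2 × 11 × 109
Prime factors: 2, 11, 109
φ(2398) = 2398 × (1-1/2) × (1-1/11) × (1-1/109)
= 2398 × 1/2 × 10/11 × 108/109 = 1080

φ(2398) = 1080


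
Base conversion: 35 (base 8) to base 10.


35 (base 8) = 29 (decimal)
29 (decimal) = 29 (base 10)


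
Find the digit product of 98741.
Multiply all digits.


9 × 8 × 7 × 4 × 1 = 2016


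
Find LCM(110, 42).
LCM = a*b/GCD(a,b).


GCD(110, 42) = 2
LCM = 110*42/2 = 4620/2 = 2310

LCM = 2310


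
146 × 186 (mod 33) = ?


146 × 186 = 27156
27156 mod 33 = 30


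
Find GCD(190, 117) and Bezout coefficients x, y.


Tabular extended Euclidean (each row: r = 190*s + 117*t):
r=190, s=1, t=0
r=117, s=0, t=1
q=1: r=73, s=1, t=-1   [190*(1) + 117*(-1) = 73]
q=1: r=44, s=-1, t=2   [190*(-1) + 117*(2) = 44]
q=1: r=29, s=2, t=-3   [190*(2) + 117*(-3) = 29]
q=1: r=15, s=-3, t=5   [190*(-3) + 117*(5) = 15]
q=1: r=14, s=5, t=-8   [190*(5) + 117*(-8) = 14]
q=1: r=1, s=-8, t=13   [190*(-8) + 117*(13) = 1]
q=14: r=0, s=117, t=-190   [190*(117) + 117*(-190) = 0]
GCD = 1; from the row with r=1: x=-8, y=13
Check: 190*(-8) + 117*(13) = -1520 + 1521 = 1

GCD = 1, x = -8, y = 13


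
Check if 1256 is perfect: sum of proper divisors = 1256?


Proper divisors of 1256: 1, 2, 4, 8, 157, 314, 628
Sum = 1 + 2 + 4 + 8 + 157 + 314 + 628 = 1114

No, 1256 is not perfect (1114 ≠ 1256)


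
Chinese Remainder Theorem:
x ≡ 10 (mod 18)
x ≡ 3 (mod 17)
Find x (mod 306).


M = 18*17 = 306
M1 = M/18 = 17, M2 = M/17 = 18
M1^(-1) mod 18 = 17, M2^(-1) mod 17 = 1
x = 10*17*17 + 3*18*1 = 2944
2944 mod 306 = 190
Check: 190 mod 18 = 10 ✓, 190 mod 17 = 3 ✓

x ≡ 190 (mod 306)


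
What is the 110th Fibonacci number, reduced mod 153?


F(k) mod 153 for k=1..110:
1, 1, 2, 3, 5, 8, 13, 21, 34, 55, 89, 144, 80, 71, 151, 69, 67, 136, 50, 33, 83, 116, 46, 9, 55, 64, 119, 30, 149, 26, 22, 48, 70, 118, 35, 0, 35, 35, 70, 105, 22, 127, 149, 123, 119, 89, 55, 144, 46, 37, 83, 120, 50, 17, 67, 84, 151, 82, 80, 9, 89, 98, 34, 132, 13, 145, 5, 150, 2, 152, 1, 0, 1, 1, 2, 3, 5, 8, 13, 21, 34, 55, 89, 144, 80, 71, 151, 69, 67, 136, 50, 33, 83, 116, 46, 9, 55, 64, 119, 30, 149, 26, 22, 48, 70, 118, 35, 0, 35, 35
F(110) mod 153 = 35


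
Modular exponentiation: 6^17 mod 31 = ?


6^1 mod 31 = 6
6^2 mod 31 = 5
6^3 mod 31 = 30
6^4 mod 31 = 25
6^5 mod 31 = 26
6^6 mod 31 = 1
6^7 mod 31 = 6
6^8 mod 31 = 5
6^9 mod 31 = 30
6^10 mod 31 = 25
6^11 mod 31 = 26
6^12 mod 31 = 1
6^13 mod 31 = 6
6^14 mod 31 = 5
6^15 mod 31 = 30
6^16 mod 31 = 25
6^17 mod 31 = 26


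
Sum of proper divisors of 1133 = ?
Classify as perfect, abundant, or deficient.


Proper divisors: 1, 11, 103
Sum = 1 + 11 + 103 = 115
115 < 1133 → deficient

s(1133) = 115 (deficient)


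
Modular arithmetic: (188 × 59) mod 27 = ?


188 × 59 = 11092
11092 mod 27 = 22


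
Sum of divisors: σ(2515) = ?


Divisors of 2515: 1, 5, 503, 2515
Sum = 1 + 5 + 503 + 2515 = 3024

σ(2515) = 3024


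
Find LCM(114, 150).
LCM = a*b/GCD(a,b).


GCD(114, 150) = 6
LCM = 114*150/6 = 17100/6 = 2850

LCM = 2850


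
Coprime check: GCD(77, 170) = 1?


Euclidean algorithm:
170 = 2 * 77 + 16
77 = 4 * 16 + 13
16 = 1 * 13 + 3
13 = 4 * 3 + 1
3 = 3 * 1 + 0
GCD(77, 170) = 1

Yes, coprime (GCD = 1)


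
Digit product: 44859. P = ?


4 × 4 × 8 × 5 × 9 = 5760


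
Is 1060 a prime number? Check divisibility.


1060 / 2 = 530 (exact division)
1060 is NOT prime.

No, 1060 is not prime


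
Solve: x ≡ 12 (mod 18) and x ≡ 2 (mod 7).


M = 18*7 = 126
M1 = M/18 = 7, M2 = M/7 = 18
M1^(-1) mod 18 = 13, M2^(-1) mod 7 = 2
x = 12*7*13 + 2*18*2 = 1164
1164 mod 126 = 30
Check: 30 mod 18 = 12 ✓, 30 mod 7 = 2 ✓

x ≡ 30 (mod 126)


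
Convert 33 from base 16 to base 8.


33 (base 16) = 51 (decimal)
51 (decimal) = 63 (base 8)


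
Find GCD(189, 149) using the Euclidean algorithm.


189 = 1 * 149 + 40
149 = 3 * 40 + 29
40 = 1 * 29 + 11
29 = 2 * 11 + 7
11 = 1 * 7 + 4
7 = 1 * 4 + 3
4 = 1 * 3 + 1
3 = 3 * 1 + 0
GCD = 1


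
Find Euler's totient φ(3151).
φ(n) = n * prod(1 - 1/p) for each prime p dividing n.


3151 = 23 × 137
Prime factors: 23, 137
φ(3151) = 3151 × (1-1/23) × (1-1/137)
= 3151 × 22/23 × 136/137 = 2992

φ(3151) = 2992


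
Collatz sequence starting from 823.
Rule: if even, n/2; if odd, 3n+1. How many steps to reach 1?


823 → 2470 → 1235 → 3706 → 1853 → 5560 → 2780 → 1390 → 695 → 2086 → 1043 → 3130 → 1565 → 4696 → 2348 → 1174 → 587 → 1762 → 881 → 2644 → 1322 → 661 → 1984 → 992 → 496 → 248 → 124 → 62 → 31 → 94 → 47 → 142 → 71 → 214 → 107 → 322 → 161 → 484 → 242 → 121 → 364 → 182 → 91 → 274 → 137 → 412 → 206 → 103 → 310 → 155 → 466 → 233 → 700 → 350 → 175 → 526 → 263 → 790 → 395 → 1186 → 593 → 1780 → 890 → 445 → 1336 → 668 → 334 → 167 → 502 → 251 → 754 → 377 → 1132 → 566 → 283 → 850 → 425 → 1276 → 638 → 319 → 958 → 479 → 1438 → 719 → 2158 → 1079 → 3238 → 1619 → 4858 → 2429 → 7288 → 3644 → 1822 → 911 → 2734 → 1367 → 4102 → 2051 → 6154 → 3077 → 9232 → 4616 → 2308 → 1154 → 577 → 1732 → 866 → 433 → 1300 → 650 → 325 → 976 → 488 → 244 → 122 → 61 → 184 → 92 → 46 → 23 → 70 → 35 → 106 → 53 → 160 → 80 → 40 → 20 → 10 → 5 → 16 → 8 → 4 → 2 → 1
Total steps = 134

134 steps


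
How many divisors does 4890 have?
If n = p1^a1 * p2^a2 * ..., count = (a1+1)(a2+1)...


4890 = 2^1 × 3^1 × 5^1 × 163^1
d(4890) = (1+1) × (1+1) × (1+1) × (1+1) = 16

16 divisors


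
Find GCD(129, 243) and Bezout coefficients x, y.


Tabular extended Euclidean (each row: r = 129*s + 243*t):
r=129, s=1, t=0
r=243, s=0, t=1
q=0: r=129, s=1, t=0   [129*(1) + 243*(0) = 129]
q=1: r=114, s=-1, t=1   [129*(-1) + 243*(1) = 114]
q=1: r=15, s=2, t=-1   [129*(2) + 243*(-1) = 15]
q=7: r=9, s=-15, t=8   [129*(-15) + 243*(8) = 9]
q=1: r=6, s=17, t=-9   [129*(17) + 243*(-9) = 6]
q=1: r=3, s=-32, t=17   [129*(-32) + 243*(17) = 3]
q=2: r=0, s=81, t=-43   [129*(81) + 243*(-43) = 0]
GCD = 3; from the row with r=3: x=-32, y=17
Check: 129*(-32) + 243*(17) = -4128 + 4131 = 3

GCD = 3, x = -32, y = 17


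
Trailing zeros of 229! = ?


floor(229/5) = 45
floor(229/25) = 9
floor(229/125) = 1
Total = 55

55 trailing zeros


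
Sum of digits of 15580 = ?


1 + 5 + 5 + 8 + 0 = 19


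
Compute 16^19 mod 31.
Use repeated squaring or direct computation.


16^1 mod 31 = 16
16^2 mod 31 = 8
16^3 mod 31 = 4
16^4 mod 31 = 2
16^5 mod 31 = 1
16^6 mod 31 = 16
16^7 mod 31 = 8
16^8 mod 31 = 4
16^9 mod 31 = 2
16^10 mod 31 = 1
16^11 mod 31 = 16
16^12 mod 31 = 8
16^13 mod 31 = 4
16^14 mod 31 = 2
16^15 mod 31 = 1
16^16 mod 31 = 16
16^17 mod 31 = 8
16^18 mod 31 = 4
16^19 mod 31 = 2


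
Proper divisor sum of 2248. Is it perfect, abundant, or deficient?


Proper divisors: 1, 2, 4, 8, 281, 562, 1124
Sum = 1 + 2 + 4 + 8 + 281 + 562 + 1124 = 1982
1982 < 2248 → deficient

s(2248) = 1982 (deficient)


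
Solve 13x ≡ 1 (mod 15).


GCD(13, 15) = 1, unique solution
a^(-1) mod 15 = 7
x = 7 * 1 mod 15 = 7

x ≡ 7 (mod 15)


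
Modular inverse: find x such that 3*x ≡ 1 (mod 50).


Use the extended Euclidean algorithm on (50, 3); each row r = 50*s + 3*t:
r=50, s=1, t=0
r=3, s=0, t=1
q=16: r=2, s=1, t=-16   [50*(1) + 3*(-16) = 2]
q=1: r=1, s=-1, t=17   [50*(-1) + 3*(17) = 1]
q=2: r=0, s=3, t=-50   [50*(3) + 3*(-50) = 0]
GCD = 1 with t = 17, so 3*(17) ≡ 1 (mod 50)
Inverse = 17 mod 50 = 17
Check: 3 * 17 = 51 ≡ 1 (mod 50)

3^(-1) ≡ 17 (mod 50)


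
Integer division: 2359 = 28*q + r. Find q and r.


2359 = 28 * 84 + 7
Check: 2352 + 7 = 2359

q = 84, r = 7


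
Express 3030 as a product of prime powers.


3030 / 2 = 1515
1515 / 3 = 505
505 / 5 = 101
101 / 101 = 1
3030 = 2 × 3 × 5 × 101


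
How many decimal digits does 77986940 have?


77986940 has 8 digits in base 10
floor(log10(77986940)) + 1 = floor(7.8920) + 1 = 8

8 digits (base 10)


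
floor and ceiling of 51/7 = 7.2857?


51/7 = 7.2857
floor = 7
ceil = 8

floor = 7, ceil = 8


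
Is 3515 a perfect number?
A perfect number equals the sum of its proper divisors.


Proper divisors of 3515: 1, 5, 19, 37, 95, 185, 703
Sum = 1 + 5 + 19 + 37 + 95 + 185 + 703 = 1045

No, 3515 is not perfect (1045 ≠ 3515)


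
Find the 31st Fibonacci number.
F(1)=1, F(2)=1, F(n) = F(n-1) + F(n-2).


Sequence: 1, 1, 2, 3, 5, 8, 13, 21, 34, 55, 89, 144, 233, 377, 610, 987, 1597, 2584, 4181, 6765, 10946, 17711, 28657, 46368, 75025, 121393, 196418, 317811, 514229, 832040, 1346269
F(31) = 1346269
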